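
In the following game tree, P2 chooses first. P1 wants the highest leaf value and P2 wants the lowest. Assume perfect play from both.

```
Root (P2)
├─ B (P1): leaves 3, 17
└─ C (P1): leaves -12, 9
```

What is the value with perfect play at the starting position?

9

B (P1): max(3, 17) = 17
C (P1): max(-12, 9) = 9
Root (P2): min(17, 9) = 9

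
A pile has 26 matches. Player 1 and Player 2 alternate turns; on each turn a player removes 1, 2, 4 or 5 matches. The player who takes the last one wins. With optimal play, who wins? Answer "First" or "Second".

First

W/L table (W = player to move can force a win):
i:   0  1  2  3  4  5  6  7  8  9 10 11 12 13 14 15 16 17 18 19 20 21 22 23 24 25 26
     L  W  W  L  W  W  L  W  W  L  W  W  L  W  W  L  W  W  L  W  W  L  W  W  L  W  W
Position 26 is W, so the first player wins.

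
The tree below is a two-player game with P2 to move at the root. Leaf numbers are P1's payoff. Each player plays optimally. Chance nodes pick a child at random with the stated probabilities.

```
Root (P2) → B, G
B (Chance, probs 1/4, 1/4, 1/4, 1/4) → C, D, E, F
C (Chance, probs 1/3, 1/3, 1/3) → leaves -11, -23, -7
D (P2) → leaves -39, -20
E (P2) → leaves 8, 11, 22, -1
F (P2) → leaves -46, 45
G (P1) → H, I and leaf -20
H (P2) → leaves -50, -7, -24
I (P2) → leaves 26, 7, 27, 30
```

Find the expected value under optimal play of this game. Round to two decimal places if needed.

-24.92

C (Chance): 1/3·-11 + 1/3·-23 + 1/3·-7 = -13.67
D (P2): min(-39, -20) = -39
E (P2): min(8, 11, 22, -1) = -1
F (P2): min(-46, 45) = -46
B (Chance): 1/4·-13.67 + 1/4·-39 + 1/4·-1 + 1/4·-46 = -24.92
H (P2): min(-50, -7, -24) = -50
I (P2): min(26, 7, 27, 30) = 7
G (P1): max(-50, 7, -20) = 7
Root (P2): min(-24.92, 7) = -24.92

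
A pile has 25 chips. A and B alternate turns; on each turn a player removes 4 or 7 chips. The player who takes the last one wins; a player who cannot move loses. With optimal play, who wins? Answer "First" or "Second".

Compute winning (W) and losing (L) positions by backward induction:
i:   0  1  2  3  4  5  6  7  8  9 10 11 12 13 14 15 16 17 18 19 20 21 22 23 24 25
     L  L  L  L  W  W  W  W  W  W  W  L  L  L  L  W  W  W  W  W  W  W  L  L  L  L
Position 25 is L, so the second player wins.

Second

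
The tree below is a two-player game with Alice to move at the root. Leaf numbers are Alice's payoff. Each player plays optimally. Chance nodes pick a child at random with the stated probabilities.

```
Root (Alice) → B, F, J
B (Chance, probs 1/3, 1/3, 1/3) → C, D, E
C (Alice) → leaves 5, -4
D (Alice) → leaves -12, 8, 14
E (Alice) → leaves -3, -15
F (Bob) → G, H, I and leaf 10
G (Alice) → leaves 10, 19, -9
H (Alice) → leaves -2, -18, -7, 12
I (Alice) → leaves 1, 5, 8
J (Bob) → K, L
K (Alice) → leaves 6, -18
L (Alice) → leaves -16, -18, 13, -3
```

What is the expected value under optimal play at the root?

C (Alice): max(5, -4) = 5
D (Alice): max(-12, 8, 14) = 14
E (Alice): max(-3, -15) = -3
B (Chance): 1/3·5 + 1/3·14 + 1/3·-3 = 5.33
G (Alice): max(10, 19, -9) = 19
H (Alice): max(-2, -18, -7, 12) = 12
I (Alice): max(1, 5, 8) = 8
F (Bob): min(19, 12, 8, 10) = 8
K (Alice): max(6, -18) = 6
L (Alice): max(-16, -18, 13, -3) = 13
J (Bob): min(6, 13) = 6
Root (Alice): max(5.33, 8, 6) = 8

8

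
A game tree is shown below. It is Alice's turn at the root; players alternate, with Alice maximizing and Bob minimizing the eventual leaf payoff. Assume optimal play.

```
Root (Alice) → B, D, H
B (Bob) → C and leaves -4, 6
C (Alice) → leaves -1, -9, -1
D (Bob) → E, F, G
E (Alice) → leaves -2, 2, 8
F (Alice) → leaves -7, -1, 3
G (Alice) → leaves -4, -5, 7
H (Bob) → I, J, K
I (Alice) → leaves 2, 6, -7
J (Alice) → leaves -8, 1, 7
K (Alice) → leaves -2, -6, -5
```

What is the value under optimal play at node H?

-2

I: max(2, 6, -7) = 6
J: max(-8, 1, 7) = 7
K: max(-2, -6, -5) = -2
H: min(6, 7, -2) = -2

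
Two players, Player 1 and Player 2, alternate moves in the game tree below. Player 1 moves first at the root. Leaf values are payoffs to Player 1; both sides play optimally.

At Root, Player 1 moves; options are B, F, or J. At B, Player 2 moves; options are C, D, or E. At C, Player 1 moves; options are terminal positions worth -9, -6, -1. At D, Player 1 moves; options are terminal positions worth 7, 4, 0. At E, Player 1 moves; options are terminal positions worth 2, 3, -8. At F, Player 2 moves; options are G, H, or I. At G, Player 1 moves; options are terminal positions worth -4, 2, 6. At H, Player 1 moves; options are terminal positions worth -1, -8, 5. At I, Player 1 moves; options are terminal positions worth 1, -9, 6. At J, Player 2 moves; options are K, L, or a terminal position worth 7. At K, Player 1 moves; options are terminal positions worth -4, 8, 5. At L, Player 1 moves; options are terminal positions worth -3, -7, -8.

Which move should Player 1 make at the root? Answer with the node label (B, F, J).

C (Player 1): max(-9, -6, -1) = -1
D (Player 1): max(7, 4, 0) = 7
E (Player 1): max(2, 3, -8) = 3
B (Player 2): min(-1, 7, 3) = -1
G (Player 1): max(-4, 2, 6) = 6
H (Player 1): max(-1, -8, 5) = 5
I (Player 1): max(1, -9, 6) = 6
F (Player 2): min(6, 5, 6) = 5
K (Player 1): max(-4, 8, 5) = 8
L (Player 1): max(-3, -7, -8) = -3
J (Player 2): min(8, -3, 7) = -3
Root (Player 1): max(-1, 5, -3) = 5
Player 1 picks the child with the highest value: F (value 5).

F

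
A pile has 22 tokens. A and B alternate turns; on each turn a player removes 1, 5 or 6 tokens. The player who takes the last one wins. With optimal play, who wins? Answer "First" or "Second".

Compute winning (W) and losing (L) positions by backward induction:
i:   0  1  2  3  4  5  6  7  8  9 10 11 12 13 14 15 16 17 18 19 20 21 22
     L  W  L  W  L  W  W  W  W  W  W  L  W  L  W  L  W  W  W  W  W  W  L
Position 22 is L, so the second player wins.

Second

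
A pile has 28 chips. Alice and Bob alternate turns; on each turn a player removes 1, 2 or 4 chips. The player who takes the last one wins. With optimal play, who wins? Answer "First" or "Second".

First

i:   0  1  2  3  4  5  6  7  8  9 10 11 12 13 14 15 16 17 18 19 20 21 22 23 24 25 26 27 28
     L  W  W  L  W  W  L  W  W  L  W  W  L  W  W  L  W  W  L  W  W  L  W  W  L  W  W  L  W
Position 28 is W, so the first player wins.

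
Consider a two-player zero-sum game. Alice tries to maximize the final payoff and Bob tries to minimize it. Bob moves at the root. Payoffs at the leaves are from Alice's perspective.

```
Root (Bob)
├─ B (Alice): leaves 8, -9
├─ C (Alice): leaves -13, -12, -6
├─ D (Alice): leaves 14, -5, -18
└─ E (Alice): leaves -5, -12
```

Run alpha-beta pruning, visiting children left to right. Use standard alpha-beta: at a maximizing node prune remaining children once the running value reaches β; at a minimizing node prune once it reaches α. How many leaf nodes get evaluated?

7

B [α=-∞,β=+∞]: v=8
C [α=-∞,β=8]: v=-6
D [α=-∞,β=-6]: v=14 after child 1 ≥ β → β-cutoff, skip 2
E [α=-∞,β=-6]: v=-5 after child 1 ≥ β → β-cutoff, skip 1
Root [α=-∞,β=+∞]: v=-6
Leaves evaluated: 7 of 10.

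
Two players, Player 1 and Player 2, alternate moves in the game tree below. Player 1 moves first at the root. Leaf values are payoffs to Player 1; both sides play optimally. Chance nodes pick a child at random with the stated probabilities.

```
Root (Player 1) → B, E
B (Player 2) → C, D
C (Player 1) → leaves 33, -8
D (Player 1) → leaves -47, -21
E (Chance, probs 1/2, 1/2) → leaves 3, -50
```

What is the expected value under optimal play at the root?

C (Player 1): max(33, -8) = 33
D (Player 1): max(-47, -21) = -21
B (Player 2): min(33, -21) = -21
E (Chance): 1/2·3 + 1/2·-50 = -23.5
Root (Player 1): max(-21, -23.5) = -21

-21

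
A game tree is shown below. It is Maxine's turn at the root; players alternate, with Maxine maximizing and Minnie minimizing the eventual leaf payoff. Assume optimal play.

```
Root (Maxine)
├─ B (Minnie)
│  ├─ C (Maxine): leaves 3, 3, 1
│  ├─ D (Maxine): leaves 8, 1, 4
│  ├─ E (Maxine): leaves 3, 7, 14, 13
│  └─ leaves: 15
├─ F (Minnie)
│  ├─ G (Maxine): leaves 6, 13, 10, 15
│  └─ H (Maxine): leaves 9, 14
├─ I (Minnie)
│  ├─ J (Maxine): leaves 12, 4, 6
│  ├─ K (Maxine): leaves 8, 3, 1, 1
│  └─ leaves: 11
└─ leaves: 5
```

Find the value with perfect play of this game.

C (Maxine): max(3, 3, 1) = 3
D (Maxine): max(8, 1, 4) = 8
E (Maxine): max(3, 7, 14, 13) = 14
B (Minnie): min(3, 8, 14, 15) = 3
G (Maxine): max(6, 13, 10, 15) = 15
H (Maxine): max(9, 14) = 14
F (Minnie): min(15, 14) = 14
J (Maxine): max(12, 4, 6) = 12
K (Maxine): max(8, 3, 1, 1) = 8
I (Minnie): min(12, 8, 11) = 8
Root (Maxine): max(3, 14, 8, 5) = 14

14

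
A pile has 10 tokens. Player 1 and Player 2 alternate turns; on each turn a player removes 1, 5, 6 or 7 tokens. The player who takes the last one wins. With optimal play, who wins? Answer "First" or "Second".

First

W/L table (W = player to move can force a win):
i:   0  1  2  3  4  5  6  7  8  9 10
     L  W  L  W  L  W  W  W  W  W  W
Position 10 is W, so the first player wins.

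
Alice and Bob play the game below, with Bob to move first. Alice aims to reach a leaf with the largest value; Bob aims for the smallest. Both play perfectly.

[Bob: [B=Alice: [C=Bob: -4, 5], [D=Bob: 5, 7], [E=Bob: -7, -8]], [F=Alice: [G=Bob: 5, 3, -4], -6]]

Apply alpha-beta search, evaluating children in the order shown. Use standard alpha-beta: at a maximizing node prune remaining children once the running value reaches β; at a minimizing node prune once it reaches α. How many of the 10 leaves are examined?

C [α=-∞,β=+∞]: v=-4
D [α=-4,β=+∞]: v=5
E [α=5,β=+∞]: v=-7 after child 1 ≤ α → α-cutoff, skip 1
B [α=-∞,β=+∞]: v=5
G [α=-∞,β=5]: v=-4
F [α=-∞,β=5]: v=-4
Root [α=-∞,β=+∞]: v=-4
Leaves evaluated: 9 of 10.

9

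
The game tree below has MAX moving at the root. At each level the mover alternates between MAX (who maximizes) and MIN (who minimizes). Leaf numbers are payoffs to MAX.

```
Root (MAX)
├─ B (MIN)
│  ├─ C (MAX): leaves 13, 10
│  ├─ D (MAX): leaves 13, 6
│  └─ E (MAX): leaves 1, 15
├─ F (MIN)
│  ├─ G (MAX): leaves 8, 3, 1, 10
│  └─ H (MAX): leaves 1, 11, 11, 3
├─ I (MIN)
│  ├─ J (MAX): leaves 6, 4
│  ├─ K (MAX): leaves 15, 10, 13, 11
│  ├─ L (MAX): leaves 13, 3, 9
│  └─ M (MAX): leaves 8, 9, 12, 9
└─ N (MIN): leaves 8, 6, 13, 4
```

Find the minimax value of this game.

13

C (MAX): max(13, 10) = 13
D (MAX): max(13, 6) = 13
E (MAX): max(1, 15) = 15
B (MIN): min(13, 13, 15) = 13
G (MAX): max(8, 3, 1, 10) = 10
H (MAX): max(1, 11, 11, 3) = 11
F (MIN): min(10, 11) = 10
J (MAX): max(6, 4) = 6
K (MAX): max(15, 10, 13, 11) = 15
L (MAX): max(13, 3, 9) = 13
M (MAX): max(8, 9, 12, 9) = 12
I (MIN): min(6, 15, 13, 12) = 6
N (MIN): min(8, 6, 13, 4) = 4
Root (MAX): max(13, 10, 6, 4) = 13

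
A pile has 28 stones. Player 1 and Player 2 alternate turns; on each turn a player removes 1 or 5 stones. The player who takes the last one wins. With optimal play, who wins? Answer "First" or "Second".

Compute winning (W) and losing (L) positions by backward induction:
i:   0  1  2  3  4  5  6  7  8  9 10 11 12 13 14 15 16 17 18 19 20 21 22 23 24 25 26 27 28
     L  W  L  W  L  W  L  W  L  W  L  W  L  W  L  W  L  W  L  W  L  W  L  W  L  W  L  W  L
Position 28 is L, so the second player wins.

Second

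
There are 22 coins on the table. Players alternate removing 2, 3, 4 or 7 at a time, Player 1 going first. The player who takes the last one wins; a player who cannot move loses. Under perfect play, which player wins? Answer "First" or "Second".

Mark each pile size as W (mover wins) or L (mover loses):
i:   0  1  2  3  4  5  6  7  8  9 10 11 12 13 14 15 16 17 18 19 20 21 22
     L  L  W  W  W  W  L  W  W  W  W  L  L  W  W  W  W  L  W  W  W  W  L
Position 22 is L, so the second player wins.

Second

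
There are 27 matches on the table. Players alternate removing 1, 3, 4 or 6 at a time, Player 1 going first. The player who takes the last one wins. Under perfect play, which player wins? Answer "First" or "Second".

First

Positions where the player to move wins (W) vs loses (L):
i:   0  1  2  3  4  5  6  7  8  9 10 11 12 13 14 15 16 17 18 19 20 21 22 23 24 25 26 27
     L  W  L  W  W  W  W  L  W  L  W  W  W  W  L  W  L  W  W  W  W  L  W  L  W  W  W  W
Position 27 is W, so the first player wins.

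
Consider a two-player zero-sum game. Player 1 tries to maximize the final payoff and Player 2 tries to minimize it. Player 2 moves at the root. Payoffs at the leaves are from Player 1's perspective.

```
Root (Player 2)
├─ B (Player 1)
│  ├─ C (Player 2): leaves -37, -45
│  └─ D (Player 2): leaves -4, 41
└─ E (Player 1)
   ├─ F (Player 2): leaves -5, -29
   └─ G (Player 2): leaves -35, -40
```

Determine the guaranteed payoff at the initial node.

C (Player 2): min(-37, -45) = -45
D (Player 2): min(-4, 41) = -4
B (Player 1): max(-45, -4) = -4
F (Player 2): min(-5, -29) = -29
G (Player 2): min(-35, -40) = -40
E (Player 1): max(-29, -40) = -29
Root (Player 2): min(-4, -29) = -29

-29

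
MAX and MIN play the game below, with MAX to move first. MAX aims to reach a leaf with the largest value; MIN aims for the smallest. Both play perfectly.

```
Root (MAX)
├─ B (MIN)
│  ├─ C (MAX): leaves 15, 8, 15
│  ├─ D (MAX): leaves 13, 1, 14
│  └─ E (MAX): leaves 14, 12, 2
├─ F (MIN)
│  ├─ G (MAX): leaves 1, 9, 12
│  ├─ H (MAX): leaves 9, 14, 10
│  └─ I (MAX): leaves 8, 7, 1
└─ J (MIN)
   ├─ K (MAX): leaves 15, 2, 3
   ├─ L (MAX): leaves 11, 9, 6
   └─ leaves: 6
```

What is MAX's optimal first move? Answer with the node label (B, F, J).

C (MAX): max(15, 8, 15) = 15
D (MAX): max(13, 1, 14) = 14
E (MAX): max(14, 12, 2) = 14
B (MIN): min(15, 14, 14) = 14
G (MAX): max(1, 9, 12) = 12
H (MAX): max(9, 14, 10) = 14
I (MAX): max(8, 7, 1) = 8
F (MIN): min(12, 14, 8) = 8
K (MAX): max(15, 2, 3) = 15
L (MAX): max(11, 9, 6) = 11
J (MIN): min(15, 11, 6) = 6
Root (MAX): max(14, 8, 6) = 14
MAX picks the child with the highest value: B (value 14).

B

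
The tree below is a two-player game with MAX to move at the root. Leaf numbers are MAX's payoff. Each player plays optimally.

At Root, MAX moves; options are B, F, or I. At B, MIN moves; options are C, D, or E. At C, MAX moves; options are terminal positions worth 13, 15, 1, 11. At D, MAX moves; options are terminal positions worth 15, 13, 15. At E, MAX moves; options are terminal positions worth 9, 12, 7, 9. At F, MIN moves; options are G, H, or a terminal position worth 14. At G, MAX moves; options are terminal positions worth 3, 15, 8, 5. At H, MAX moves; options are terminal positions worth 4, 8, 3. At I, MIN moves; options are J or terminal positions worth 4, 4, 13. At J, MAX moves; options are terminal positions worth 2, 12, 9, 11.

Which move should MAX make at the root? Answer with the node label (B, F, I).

C (MAX): max(13, 15, 1, 11) = 15
D (MAX): max(15, 13, 15) = 15
E (MAX): max(9, 12, 7, 9) = 12
B (MIN): min(15, 15, 12) = 12
G (MAX): max(3, 15, 8, 5) = 15
H (MAX): max(4, 8, 3) = 8
F (MIN): min(15, 8, 14) = 8
J (MAX): max(2, 12, 9, 11) = 12
I (MIN): min(12, 4, 4, 13) = 4
Root (MAX): max(12, 8, 4) = 12
MAX picks the child with the highest value: B (value 12).

B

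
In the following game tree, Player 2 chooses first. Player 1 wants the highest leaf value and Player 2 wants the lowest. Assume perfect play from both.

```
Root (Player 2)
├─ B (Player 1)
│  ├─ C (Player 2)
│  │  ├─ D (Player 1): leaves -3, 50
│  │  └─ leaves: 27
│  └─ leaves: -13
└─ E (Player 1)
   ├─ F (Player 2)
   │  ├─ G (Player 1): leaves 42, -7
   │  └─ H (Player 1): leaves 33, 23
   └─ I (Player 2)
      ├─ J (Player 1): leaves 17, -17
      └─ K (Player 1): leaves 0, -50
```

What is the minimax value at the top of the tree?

D (Player 1): max(-3, 50) = 50
C (Player 2): min(50, 27) = 27
B (Player 1): max(27, -13) = 27
G (Player 1): max(42, -7) = 42
H (Player 1): max(33, 23) = 33
F (Player 2): min(42, 33) = 33
J (Player 1): max(17, -17) = 17
K (Player 1): max(0, -50) = 0
I (Player 2): min(17, 0) = 0
E (Player 1): max(33, 0) = 33
Root (Player 2): min(27, 33) = 27

27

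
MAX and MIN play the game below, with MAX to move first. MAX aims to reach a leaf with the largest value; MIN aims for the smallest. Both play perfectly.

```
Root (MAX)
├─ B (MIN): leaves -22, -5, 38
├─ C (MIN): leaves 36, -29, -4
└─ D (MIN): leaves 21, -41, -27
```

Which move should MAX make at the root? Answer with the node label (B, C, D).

B

B (MIN): min(-22, -5, 38) = -22
C (MIN): min(36, -29, -4) = -29
D (MIN): min(21, -41, -27) = -41
Root (MAX): max(-22, -29, -41) = -22
MAX picks the child with the highest value: B (value -22).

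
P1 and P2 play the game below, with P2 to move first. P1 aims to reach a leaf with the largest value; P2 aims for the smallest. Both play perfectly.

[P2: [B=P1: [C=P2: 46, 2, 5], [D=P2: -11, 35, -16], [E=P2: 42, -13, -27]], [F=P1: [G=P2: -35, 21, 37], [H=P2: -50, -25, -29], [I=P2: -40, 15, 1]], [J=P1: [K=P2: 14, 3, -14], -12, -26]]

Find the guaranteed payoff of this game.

C (P2): min(46, 2, 5) = 2
D (P2): min(-11, 35, -16) = -16
E (P2): min(42, -13, -27) = -27
B (P1): max(2, -16, -27) = 2
G (P2): min(-35, 21, 37) = -35
H (P2): min(-50, -25, -29) = -50
I (P2): min(-40, 15, 1) = -40
F (P1): max(-35, -50, -40) = -35
K (P2): min(14, 3, -14) = -14
J (P1): max(-14, -12, -26) = -12
Root (P2): min(2, -35, -12) = -35

-35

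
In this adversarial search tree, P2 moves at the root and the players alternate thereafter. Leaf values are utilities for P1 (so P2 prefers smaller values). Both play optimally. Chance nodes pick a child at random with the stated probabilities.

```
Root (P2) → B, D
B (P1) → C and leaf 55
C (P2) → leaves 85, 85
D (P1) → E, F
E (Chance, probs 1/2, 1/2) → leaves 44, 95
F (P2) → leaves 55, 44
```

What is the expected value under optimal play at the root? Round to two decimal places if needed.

C (P2): min(85, 85) = 85
B (P1): max(85, 55) = 85
E (Chance): 1/2·44 + 1/2·95 = 69.5
F (P2): min(55, 44) = 44
D (P1): max(69.5, 44) = 69.5
Root (P2): min(85, 69.5) = 69.5

69.5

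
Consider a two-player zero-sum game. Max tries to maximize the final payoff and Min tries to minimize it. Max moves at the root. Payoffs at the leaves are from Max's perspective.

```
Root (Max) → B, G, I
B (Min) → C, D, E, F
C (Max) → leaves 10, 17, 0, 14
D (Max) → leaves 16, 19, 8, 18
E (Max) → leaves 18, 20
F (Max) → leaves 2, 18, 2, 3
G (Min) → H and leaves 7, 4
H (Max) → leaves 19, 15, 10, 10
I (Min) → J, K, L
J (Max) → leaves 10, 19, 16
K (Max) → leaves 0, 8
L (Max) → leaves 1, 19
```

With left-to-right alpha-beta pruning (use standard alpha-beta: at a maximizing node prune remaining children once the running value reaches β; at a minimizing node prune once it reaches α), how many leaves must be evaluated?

C [α=-∞,β=+∞]: v=17
D [α=-∞,β=17]: v=19 after child 2 ≥ β → β-cutoff, skip 2
E [α=-∞,β=17]: v=18 after child 1 ≥ β → β-cutoff, skip 1
F [α=-∞,β=17]: v=18 after child 2 ≥ β → β-cutoff, skip 2
B [α=-∞,β=+∞]: v=17
H [α=17,β=+∞]: v=19
G [α=17,β=+∞]: v=7 after child 2 ≤ α → α-cutoff, skip 1
J [α=17,β=+∞]: v=19
K [α=17,β=19]: v=8
I [α=17,β=+∞]: v=8 after child 2 ≤ α → α-cutoff, skip 1
Root [α=-∞,β=+∞]: v=17
Leaves evaluated: 19 of 27.

19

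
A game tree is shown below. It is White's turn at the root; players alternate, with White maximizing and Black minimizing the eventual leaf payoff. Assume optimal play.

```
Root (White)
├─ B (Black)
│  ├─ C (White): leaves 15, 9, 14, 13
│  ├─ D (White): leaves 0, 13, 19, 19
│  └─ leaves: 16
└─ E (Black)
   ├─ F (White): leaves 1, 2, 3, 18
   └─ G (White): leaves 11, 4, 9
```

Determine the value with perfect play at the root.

C (White): max(15, 9, 14, 13) = 15
D (White): max(0, 13, 19, 19) = 19
B (Black): min(15, 19, 16) = 15
F (White): max(1, 2, 3, 18) = 18
G (White): max(11, 4, 9) = 11
E (Black): min(18, 11) = 11
Root (White): max(15, 11) = 15

15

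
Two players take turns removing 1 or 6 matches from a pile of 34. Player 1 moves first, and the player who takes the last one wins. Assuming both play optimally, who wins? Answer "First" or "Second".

Positions where the player to move wins (W) vs loses (L):
i:   0  1  2  3  4  5  6  7  8  9 10 11 12 13 14 15 16 17 18 19 20 21 22 23 24 25 26 27 28 29 30 31 32 33 34
     L  W  L  W  L  W  W  L  W  L  W  L  W  W  L  W  L  W  L  W  W  L  W  L  W  L  W  W  L  W  L  W  L  W  W
Position 34 is W, so the first player wins.

First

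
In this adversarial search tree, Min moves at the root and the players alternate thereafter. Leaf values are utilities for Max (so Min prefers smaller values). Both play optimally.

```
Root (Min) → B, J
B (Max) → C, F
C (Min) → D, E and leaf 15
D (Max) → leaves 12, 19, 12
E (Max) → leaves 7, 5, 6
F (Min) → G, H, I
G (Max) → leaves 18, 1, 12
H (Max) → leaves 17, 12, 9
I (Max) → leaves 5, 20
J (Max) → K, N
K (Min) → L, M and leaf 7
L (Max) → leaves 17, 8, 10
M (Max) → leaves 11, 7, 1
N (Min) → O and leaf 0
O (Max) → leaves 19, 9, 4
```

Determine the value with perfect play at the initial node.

7

D (Max): max(12, 19, 12) = 19
E (Max): max(7, 5, 6) = 7
C (Min): min(19, 7, 15) = 7
G (Max): max(18, 1, 12) = 18
H (Max): max(17, 12, 9) = 17
I (Max): max(5, 20) = 20
F (Min): min(18, 17, 20) = 17
B (Max): max(7, 17) = 17
L (Max): max(17, 8, 10) = 17
M (Max): max(11, 7, 1) = 11
K (Min): min(17, 11, 7) = 7
O (Max): max(19, 9, 4) = 19
N (Min): min(19, 0) = 0
J (Max): max(7, 0) = 7
Root (Min): min(17, 7) = 7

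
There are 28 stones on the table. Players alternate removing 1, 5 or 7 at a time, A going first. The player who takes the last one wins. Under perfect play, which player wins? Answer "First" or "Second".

Second

i:   0  1  2  3  4  5  6  7  8  9 10 11 12 13 14 15 16 17 18 19 20 21 22 23 24 25 26 27 28
     L  W  L  W  L  W  L  W  L  W  L  W  L  W  L  W  L  W  L  W  L  W  L  W  L  W  L  W  L
Position 28 is L, so the second player wins.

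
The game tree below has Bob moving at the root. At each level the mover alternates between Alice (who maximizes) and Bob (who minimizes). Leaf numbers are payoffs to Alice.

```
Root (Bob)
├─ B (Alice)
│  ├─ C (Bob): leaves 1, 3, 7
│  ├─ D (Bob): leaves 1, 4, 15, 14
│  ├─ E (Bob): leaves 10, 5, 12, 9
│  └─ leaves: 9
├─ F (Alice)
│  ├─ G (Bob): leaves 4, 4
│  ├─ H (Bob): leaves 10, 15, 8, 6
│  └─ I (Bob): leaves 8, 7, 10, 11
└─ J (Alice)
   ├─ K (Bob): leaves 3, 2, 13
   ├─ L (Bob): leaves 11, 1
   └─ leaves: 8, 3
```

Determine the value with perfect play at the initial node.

7

C (Bob): min(1, 3, 7) = 1
D (Bob): min(1, 4, 15, 14) = 1
E (Bob): min(10, 5, 12, 9) = 5
B (Alice): max(1, 1, 5, 9) = 9
G (Bob): min(4, 4) = 4
H (Bob): min(10, 15, 8, 6) = 6
I (Bob): min(8, 7, 10, 11) = 7
F (Alice): max(4, 6, 7) = 7
K (Bob): min(3, 2, 13) = 2
L (Bob): min(11, 1) = 1
J (Alice): max(2, 1, 8, 3) = 8
Root (Bob): min(9, 7, 8) = 7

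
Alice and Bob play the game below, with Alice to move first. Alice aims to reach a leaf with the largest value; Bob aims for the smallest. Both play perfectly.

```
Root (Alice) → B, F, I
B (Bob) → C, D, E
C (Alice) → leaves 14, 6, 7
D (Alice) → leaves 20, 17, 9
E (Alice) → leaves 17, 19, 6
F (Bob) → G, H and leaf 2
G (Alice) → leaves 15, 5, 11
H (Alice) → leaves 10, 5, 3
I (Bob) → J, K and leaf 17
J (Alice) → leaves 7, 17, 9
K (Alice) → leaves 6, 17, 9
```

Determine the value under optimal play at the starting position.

17

C (Alice): max(14, 6, 7) = 14
D (Alice): max(20, 17, 9) = 20
E (Alice): max(17, 19, 6) = 19
B (Bob): min(14, 20, 19) = 14
G (Alice): max(15, 5, 11) = 15
H (Alice): max(10, 5, 3) = 10
F (Bob): min(15, 10, 2) = 2
J (Alice): max(7, 17, 9) = 17
K (Alice): max(6, 17, 9) = 17
I (Bob): min(17, 17, 17) = 17
Root (Alice): max(14, 2, 17) = 17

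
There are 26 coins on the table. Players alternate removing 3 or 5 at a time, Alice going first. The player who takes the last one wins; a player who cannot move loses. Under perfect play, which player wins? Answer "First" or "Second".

Mark each pile size as W (mover wins) or L (mover loses):
i:   0  1  2  3  4  5  6  7  8  9 10 11 12 13 14 15 16 17 18 19 20 21 22 23 24 25 26
     L  L  L  W  W  W  W  W  L  L  L  W  W  W  W  W  L  L  L  W  W  W  W  W  L  L  L
Position 26 is L, so the second player wins.

Second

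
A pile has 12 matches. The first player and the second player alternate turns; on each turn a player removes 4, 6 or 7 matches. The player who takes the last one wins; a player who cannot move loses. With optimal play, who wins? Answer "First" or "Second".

Second

Compute winning (W) and losing (L) positions by backward induction:
i:   0  1  2  3  4  5  6  7  8  9 10 11 12
     L  L  L  L  W  W  W  W  W  W  W  L  L
Position 12 is L, so the second player wins.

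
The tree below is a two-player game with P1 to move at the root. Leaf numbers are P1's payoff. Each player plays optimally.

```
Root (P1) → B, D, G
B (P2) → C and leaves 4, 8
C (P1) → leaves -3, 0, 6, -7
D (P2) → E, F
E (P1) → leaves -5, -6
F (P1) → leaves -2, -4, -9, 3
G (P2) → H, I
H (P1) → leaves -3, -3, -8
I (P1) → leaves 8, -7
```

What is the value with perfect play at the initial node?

C (P1): max(-3, 0, 6, -7) = 6
B (P2): min(6, 4, 8) = 4
E (P1): max(-5, -6) = -5
F (P1): max(-2, -4, -9, 3) = 3
D (P2): min(-5, 3) = -5
H (P1): max(-3, -3, -8) = -3
I (P1): max(8, -7) = 8
G (P2): min(-3, 8) = -3
Root (P1): max(4, -5, -3) = 4

4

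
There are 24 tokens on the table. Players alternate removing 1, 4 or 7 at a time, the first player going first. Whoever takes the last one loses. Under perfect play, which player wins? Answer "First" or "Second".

First

W/L table (W = player to move can force a win):
i:   0  1  2  3  4  5  6  7  8  9 10 11 12 13 14 15 16 17 18 19 20 21 22 23 24
     W  L  W  L  W  W  L  W  W  L  W  L  W  W  L  W  W  L  W  L  W  W  L  W  W
Position 24 is W, so the first player wins.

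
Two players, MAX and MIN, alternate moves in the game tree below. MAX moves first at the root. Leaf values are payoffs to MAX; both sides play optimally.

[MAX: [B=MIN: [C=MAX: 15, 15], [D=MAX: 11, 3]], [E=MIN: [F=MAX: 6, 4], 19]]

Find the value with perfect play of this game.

11

C (MAX): max(15, 15) = 15
D (MAX): max(11, 3) = 11
B (MIN): min(15, 11) = 11
F (MAX): max(6, 4) = 6
E (MIN): min(6, 19) = 6
Root (MAX): max(11, 6) = 11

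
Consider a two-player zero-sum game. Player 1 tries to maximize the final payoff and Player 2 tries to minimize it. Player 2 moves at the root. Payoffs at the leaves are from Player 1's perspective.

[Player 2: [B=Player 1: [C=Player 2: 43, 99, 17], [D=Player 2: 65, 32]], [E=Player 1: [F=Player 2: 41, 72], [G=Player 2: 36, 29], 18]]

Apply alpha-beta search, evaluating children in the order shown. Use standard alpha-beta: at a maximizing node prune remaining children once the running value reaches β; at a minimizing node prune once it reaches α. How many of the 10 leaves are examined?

C [α=-∞,β=+∞]: v=17
D [α=17,β=+∞]: v=32
B [α=-∞,β=+∞]: v=32
F [α=-∞,β=32]: v=41
E [α=-∞,β=32]: v=41 after child 1 ≥ β → β-cutoff, skip 2
Root [α=-∞,β=+∞]: v=32
Leaves evaluated: 7 of 10.

7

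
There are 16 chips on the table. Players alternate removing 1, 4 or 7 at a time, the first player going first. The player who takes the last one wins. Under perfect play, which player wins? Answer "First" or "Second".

Compute winning (W) and losing (L) positions by backward induction:
i:   0  1  2  3  4  5  6  7  8  9 10 11 12 13 14 15 16
     L  W  L  W  W  L  W  W  L  W  L  W  W  L  W  W  L
Position 16 is L, so the second player wins.

Second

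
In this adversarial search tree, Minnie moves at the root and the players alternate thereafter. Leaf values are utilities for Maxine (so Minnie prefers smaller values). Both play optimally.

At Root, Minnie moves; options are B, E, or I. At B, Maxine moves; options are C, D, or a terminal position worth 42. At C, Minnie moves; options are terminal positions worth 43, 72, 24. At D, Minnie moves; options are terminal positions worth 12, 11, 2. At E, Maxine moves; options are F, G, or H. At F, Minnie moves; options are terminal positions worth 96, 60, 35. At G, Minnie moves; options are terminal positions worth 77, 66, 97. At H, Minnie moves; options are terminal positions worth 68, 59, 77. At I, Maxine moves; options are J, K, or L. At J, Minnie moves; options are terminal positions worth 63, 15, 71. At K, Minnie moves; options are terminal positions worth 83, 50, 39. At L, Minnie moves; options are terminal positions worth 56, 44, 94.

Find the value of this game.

42

C (Minnie): min(43, 72, 24) = 24
D (Minnie): min(12, 11, 2) = 2
B (Maxine): max(24, 2, 42) = 42
F (Minnie): min(96, 60, 35) = 35
G (Minnie): min(77, 66, 97) = 66
H (Minnie): min(68, 59, 77) = 59
E (Maxine): max(35, 66, 59) = 66
J (Minnie): min(63, 15, 71) = 15
K (Minnie): min(83, 50, 39) = 39
L (Minnie): min(56, 44, 94) = 44
I (Maxine): max(15, 39, 44) = 44
Root (Minnie): min(42, 66, 44) = 42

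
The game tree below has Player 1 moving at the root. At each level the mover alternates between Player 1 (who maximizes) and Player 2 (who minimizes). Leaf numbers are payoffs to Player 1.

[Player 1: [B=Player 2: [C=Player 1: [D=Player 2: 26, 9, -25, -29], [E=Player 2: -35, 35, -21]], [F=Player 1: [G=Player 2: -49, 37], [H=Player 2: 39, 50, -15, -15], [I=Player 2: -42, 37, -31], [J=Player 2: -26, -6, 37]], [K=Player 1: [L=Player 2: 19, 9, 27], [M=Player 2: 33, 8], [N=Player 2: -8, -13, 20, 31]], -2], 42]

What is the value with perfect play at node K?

L: min(19, 9, 27) = 9
M: min(33, 8) = 8
N: min(-8, -13, 20, 31) = -13
K: max(9, 8, -13) = 9

9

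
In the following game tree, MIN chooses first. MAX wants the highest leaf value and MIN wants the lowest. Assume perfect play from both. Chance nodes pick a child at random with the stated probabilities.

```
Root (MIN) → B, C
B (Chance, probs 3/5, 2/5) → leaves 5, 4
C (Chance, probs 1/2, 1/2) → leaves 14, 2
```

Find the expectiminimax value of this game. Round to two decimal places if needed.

4.6

B (Chance): 3/5·5 + 2/5·4 = 4.6
C (Chance): 1/2·14 + 1/2·2 = 8
Root (MIN): min(4.6, 8) = 4.6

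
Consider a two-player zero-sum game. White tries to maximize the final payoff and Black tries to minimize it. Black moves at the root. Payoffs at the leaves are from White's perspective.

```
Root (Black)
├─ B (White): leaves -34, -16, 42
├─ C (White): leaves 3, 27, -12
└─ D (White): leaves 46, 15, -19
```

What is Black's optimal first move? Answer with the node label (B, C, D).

C

B (White): max(-34, -16, 42) = 42
C (White): max(3, 27, -12) = 27
D (White): max(46, 15, -19) = 46
Root (Black): min(42, 27, 46) = 27
Black picks the child with the lowest value: C (value 27).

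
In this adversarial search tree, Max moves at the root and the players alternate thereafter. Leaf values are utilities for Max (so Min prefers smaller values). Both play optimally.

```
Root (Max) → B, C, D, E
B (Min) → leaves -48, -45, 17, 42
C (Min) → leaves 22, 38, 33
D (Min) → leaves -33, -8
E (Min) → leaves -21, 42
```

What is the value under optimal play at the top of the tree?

22

B (Min): min(-48, -45, 17, 42) = -48
C (Min): min(22, 38, 33) = 22
D (Min): min(-33, -8) = -33
E (Min): min(-21, 42) = -21
Root (Max): max(-48, 22, -33, -21) = 22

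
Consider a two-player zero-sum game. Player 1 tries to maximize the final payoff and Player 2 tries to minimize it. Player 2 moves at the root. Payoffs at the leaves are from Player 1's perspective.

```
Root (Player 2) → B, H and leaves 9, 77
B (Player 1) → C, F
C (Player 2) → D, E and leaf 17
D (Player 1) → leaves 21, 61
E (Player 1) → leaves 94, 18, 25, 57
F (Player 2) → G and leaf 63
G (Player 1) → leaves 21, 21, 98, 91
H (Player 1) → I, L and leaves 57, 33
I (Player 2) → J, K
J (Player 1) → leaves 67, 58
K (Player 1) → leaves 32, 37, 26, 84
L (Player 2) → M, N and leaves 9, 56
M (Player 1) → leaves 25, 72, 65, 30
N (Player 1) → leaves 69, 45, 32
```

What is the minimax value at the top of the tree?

D (Player 1): max(21, 61) = 61
E (Player 1): max(94, 18, 25, 57) = 94
C (Player 2): min(61, 94, 17) = 17
G (Player 1): max(21, 21, 98, 91) = 98
F (Player 2): min(98, 63) = 63
B (Player 1): max(17, 63) = 63
J (Player 1): max(67, 58) = 67
K (Player 1): max(32, 37, 26, 84) = 84
I (Player 2): min(67, 84) = 67
M (Player 1): max(25, 72, 65, 30) = 72
N (Player 1): max(69, 45, 32) = 69
L (Player 2): min(72, 69, 9, 56) = 9
H (Player 1): max(67, 9, 57, 33) = 67
Root (Player 2): min(63, 67, 9, 77) = 9

9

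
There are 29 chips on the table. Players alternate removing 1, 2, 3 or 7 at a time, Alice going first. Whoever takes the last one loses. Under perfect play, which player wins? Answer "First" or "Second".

Second

Mark each pile size as W (mover wins) or L (mover loses):
i:   0  1  2  3  4  5  6  7  8  9 10 11 12 13 14 15 16 17 18 19 20 21 22 23 24 25 26 27 28 29
     W  L  W  W  W  L  W  W  W  L  W  W  W  L  W  W  W  L  W  W  W  L  W  W  W  L  W  W  W  L
Position 29 is L, so the second player wins.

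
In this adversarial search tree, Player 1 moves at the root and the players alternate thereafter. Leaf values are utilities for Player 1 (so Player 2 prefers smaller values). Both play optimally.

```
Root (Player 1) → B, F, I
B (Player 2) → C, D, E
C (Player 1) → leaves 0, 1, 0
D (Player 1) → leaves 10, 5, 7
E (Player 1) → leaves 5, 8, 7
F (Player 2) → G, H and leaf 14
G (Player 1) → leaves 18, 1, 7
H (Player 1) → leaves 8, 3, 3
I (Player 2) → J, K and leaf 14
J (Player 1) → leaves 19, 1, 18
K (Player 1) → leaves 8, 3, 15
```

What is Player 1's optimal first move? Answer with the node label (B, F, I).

C (Player 1): max(0, 1, 0) = 1
D (Player 1): max(10, 5, 7) = 10
E (Player 1): max(5, 8, 7) = 8
B (Player 2): min(1, 10, 8) = 1
G (Player 1): max(18, 1, 7) = 18
H (Player 1): max(8, 3, 3) = 8
F (Player 2): min(18, 8, 14) = 8
J (Player 1): max(19, 1, 18) = 19
K (Player 1): max(8, 3, 15) = 15
I (Player 2): min(19, 15, 14) = 14
Root (Player 1): max(1, 8, 14) = 14
Player 1 picks the child with the highest value: I (value 14).

I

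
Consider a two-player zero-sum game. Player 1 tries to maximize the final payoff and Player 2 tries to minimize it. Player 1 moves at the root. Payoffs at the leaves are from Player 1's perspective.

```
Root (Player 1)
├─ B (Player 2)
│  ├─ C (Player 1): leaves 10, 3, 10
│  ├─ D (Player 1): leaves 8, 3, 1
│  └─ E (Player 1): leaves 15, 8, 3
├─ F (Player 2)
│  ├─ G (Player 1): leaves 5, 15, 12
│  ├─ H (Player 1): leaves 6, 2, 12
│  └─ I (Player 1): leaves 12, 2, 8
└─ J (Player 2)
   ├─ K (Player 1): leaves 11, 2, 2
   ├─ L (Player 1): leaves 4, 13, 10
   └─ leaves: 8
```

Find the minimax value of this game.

12

C (Player 1): max(10, 3, 10) = 10
D (Player 1): max(8, 3, 1) = 8
E (Player 1): max(15, 8, 3) = 15
B (Player 2): min(10, 8, 15) = 8
G (Player 1): max(5, 15, 12) = 15
H (Player 1): max(6, 2, 12) = 12
I (Player 1): max(12, 2, 8) = 12
F (Player 2): min(15, 12, 12) = 12
K (Player 1): max(11, 2, 2) = 11
L (Player 1): max(4, 13, 10) = 13
J (Player 2): min(11, 13, 8) = 8
Root (Player 1): max(8, 12, 8) = 12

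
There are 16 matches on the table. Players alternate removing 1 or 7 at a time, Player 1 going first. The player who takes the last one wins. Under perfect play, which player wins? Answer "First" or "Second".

W/L table (W = player to move can force a win):
i:   0  1  2  3  4  5  6  7  8  9 10 11 12 13 14 15 16
     L  W  L  W  L  W  L  W  L  W  L  W  L  W  L  W  L
Position 16 is L, so the second player wins.

Second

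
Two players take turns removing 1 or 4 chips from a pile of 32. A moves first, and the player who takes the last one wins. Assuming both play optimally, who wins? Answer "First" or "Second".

Second

Positions where the player to move wins (W) vs loses (L):
i:   0  1  2  3  4  5  6  7  8  9 10 11 12 13 14 15 16 17 18 19 20 21 22 23 24 25 26 27 28 29 30 31 32
     L  W  L  W  W  L  W  L  W  W  L  W  L  W  W  L  W  L  W  W  L  W  L  W  W  L  W  L  W  W  L  W  L
Position 32 is L, so the second player wins.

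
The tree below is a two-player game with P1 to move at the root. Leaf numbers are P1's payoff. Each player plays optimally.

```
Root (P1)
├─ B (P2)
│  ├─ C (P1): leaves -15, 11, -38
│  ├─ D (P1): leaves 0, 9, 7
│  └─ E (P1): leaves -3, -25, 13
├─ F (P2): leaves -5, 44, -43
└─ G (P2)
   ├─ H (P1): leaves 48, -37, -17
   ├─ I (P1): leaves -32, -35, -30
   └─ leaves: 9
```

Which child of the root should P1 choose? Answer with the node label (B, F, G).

B

C (P1): max(-15, 11, -38) = 11
D (P1): max(0, 9, 7) = 9
E (P1): max(-3, -25, 13) = 13
B (P2): min(11, 9, 13) = 9
F (P2): min(-5, 44, -43) = -43
H (P1): max(48, -37, -17) = 48
I (P1): max(-32, -35, -30) = -30
G (P2): min(48, -30, 9) = -30
Root (P1): max(9, -43, -30) = 9
P1 picks the child with the highest value: B (value 9).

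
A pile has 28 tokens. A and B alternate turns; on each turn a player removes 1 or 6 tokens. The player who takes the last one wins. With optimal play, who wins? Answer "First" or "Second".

Second

i:   0  1  2  3  4  5  6  7  8  9 10 11 12 13 14 15 16 17 18 19 20 21 22 23 24 25 26 27 28
     L  W  L  W  L  W  W  L  W  L  W  L  W  W  L  W  L  W  L  W  W  L  W  L  W  L  W  W  L
Position 28 is L, so the second player wins.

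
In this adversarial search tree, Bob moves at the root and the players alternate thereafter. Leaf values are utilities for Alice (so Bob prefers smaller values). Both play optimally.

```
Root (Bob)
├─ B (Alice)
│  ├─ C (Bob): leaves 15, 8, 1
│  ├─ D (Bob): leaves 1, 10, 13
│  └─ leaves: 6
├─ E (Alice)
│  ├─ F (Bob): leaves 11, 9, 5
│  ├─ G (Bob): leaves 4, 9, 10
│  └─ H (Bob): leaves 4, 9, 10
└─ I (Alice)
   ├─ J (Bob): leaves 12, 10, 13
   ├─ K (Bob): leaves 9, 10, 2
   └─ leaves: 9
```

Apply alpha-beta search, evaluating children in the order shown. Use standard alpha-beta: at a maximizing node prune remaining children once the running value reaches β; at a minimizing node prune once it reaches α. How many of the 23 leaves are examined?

C [α=-∞,β=+∞]: v=1
D [α=1,β=+∞]: v=1 after child 1 ≤ α → α-cutoff, skip 2
B [α=-∞,β=+∞]: v=6
F [α=-∞,β=6]: v=5
G [α=5,β=6]: v=4 after child 1 ≤ α → α-cutoff, skip 2
H [α=5,β=6]: v=4 after child 1 ≤ α → α-cutoff, skip 2
E [α=-∞,β=6]: v=5
J [α=-∞,β=5]: v=10
I [α=-∞,β=5]: v=10 after child 1 ≥ β → β-cutoff, skip 2
Root [α=-∞,β=+∞]: v=5
Leaves evaluated: 13 of 23.

13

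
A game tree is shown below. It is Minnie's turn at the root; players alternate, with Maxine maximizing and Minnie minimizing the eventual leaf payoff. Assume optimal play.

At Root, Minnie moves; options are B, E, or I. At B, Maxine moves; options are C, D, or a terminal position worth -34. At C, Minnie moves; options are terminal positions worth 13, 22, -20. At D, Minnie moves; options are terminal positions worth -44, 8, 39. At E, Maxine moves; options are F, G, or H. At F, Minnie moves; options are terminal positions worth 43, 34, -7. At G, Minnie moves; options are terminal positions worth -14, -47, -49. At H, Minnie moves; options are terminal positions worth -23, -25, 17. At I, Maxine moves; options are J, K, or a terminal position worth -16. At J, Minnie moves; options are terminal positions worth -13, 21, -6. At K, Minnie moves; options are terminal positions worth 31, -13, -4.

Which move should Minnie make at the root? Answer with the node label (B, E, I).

C (Minnie): min(13, 22, -20) = -20
D (Minnie): min(-44, 8, 39) = -44
B (Maxine): max(-20, -44, -34) = -20
F (Minnie): min(43, 34, -7) = -7
G (Minnie): min(-14, -47, -49) = -49
H (Minnie): min(-23, -25, 17) = -25
E (Maxine): max(-7, -49, -25) = -7
J (Minnie): min(-13, 21, -6) = -13
K (Minnie): min(31, -13, -4) = -13
I (Maxine): max(-13, -13, -16) = -13
Root (Minnie): min(-20, -7, -13) = -20
Minnie picks the child with the lowest value: B (value -20).

B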